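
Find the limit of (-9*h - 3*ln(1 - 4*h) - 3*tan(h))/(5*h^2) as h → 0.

24/5

Substitution gives 0/0; apply L'Hôpital's rule 2 times.
After differentiating numerator and denominator 2 times the quotient is (-6*tan(h)/cos(h)^2 + 48/(4*h - 1)^2)/(10); at h = 0 this is 24/5.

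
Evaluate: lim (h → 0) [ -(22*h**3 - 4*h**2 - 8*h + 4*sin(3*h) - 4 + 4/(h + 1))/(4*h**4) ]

Substitution gives 0/0 (the numerator vanishes to order 4).
Expand each term to order h^4: the coefficient of h^4 in 4·1/(1 + h) is 4 and in 4·sin(3h) is 0.
Lower-order terms cancel with the polynomial part, so the numerator is (4)·h^4 + o(h^4), and the limit is (4)/(-4) = -1.

-1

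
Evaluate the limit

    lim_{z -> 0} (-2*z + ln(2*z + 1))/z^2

-2

Direct substitution gives 0/0.
Apply L'Hôpital: lim (-2 + 2/(2*z + 1))/(2*z), still 0/0.
After 2 applications of L'Hôpital's rule the quotient is (-4/(2*z + 1)^2)/(2); substituting z = 0 gives -2.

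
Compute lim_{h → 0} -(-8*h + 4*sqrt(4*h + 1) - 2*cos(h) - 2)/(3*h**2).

Substitution gives 0/0; apply L'Hôpital's rule 2 times.
After differentiating numerator and denominator 2 times the quotient is (2*cos(h) - 16/(4*h + 1)^(3/2))/(-6); at h = 0 this is 7/3.

7/3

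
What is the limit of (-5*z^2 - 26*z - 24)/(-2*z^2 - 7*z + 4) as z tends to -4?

14/9

At z = -4 both the top and bottom vanish — a removable singularity. Factoring out (z + 4) from each leaves (-5*z - 6)/(1 - 2*z), which at z = -4 equals 14/9.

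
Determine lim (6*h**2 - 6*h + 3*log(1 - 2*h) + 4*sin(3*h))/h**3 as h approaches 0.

Substitution gives 0/0; apply L'Hôpital's rule 3 times.
After differentiating numerator and denominator 3 times the quotient is (-108*cos(3*h) + 48/(2*h - 1)^3)/(6); at h = 0 this is -26.

-26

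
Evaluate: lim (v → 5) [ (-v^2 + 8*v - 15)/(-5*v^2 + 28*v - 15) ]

Since v = 5 makes numerator and denominator zero, (v - 5) divides both.
Cancelling it gives (3 - v)/(3 - 5*v); now plug in v = 5 to get 1/11.

1/11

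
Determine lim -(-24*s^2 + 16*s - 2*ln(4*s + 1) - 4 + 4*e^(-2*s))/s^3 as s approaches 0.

48

Substitution gives 0/0; apply L'Hôpital's rule 3 times.
After differentiating numerator and denominator 3 times the quotient is (-32*e^(-2*s) - 256/(4*s + 1)^3)/(-6); at s = 0 this is 48.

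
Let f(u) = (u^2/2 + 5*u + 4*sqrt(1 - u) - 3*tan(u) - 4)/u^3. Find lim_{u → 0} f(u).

Substitution gives 0/0 (the numerator vanishes to order 3).
Expand each term to order u^3: the coefficient of u^3 in -3·tan(u) is -1 and in 4·√(1 - u) is -1/4.
Lower-order terms cancel with the polynomial part, so the numerator is (-5/4)·u^3 + o(u^3), and the limit is (-5/4)/(1) = -5/4.

-5/4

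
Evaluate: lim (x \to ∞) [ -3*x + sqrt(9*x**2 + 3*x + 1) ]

An ∞ − ∞ form. Rationalising with the conjugate, the difference becomes (3x + 1) / (√(9*x^2 + 3*x + 1) + 3x).
For large x the denominator behaves like 2·3x, so the quotient tends to 3/6 = 1/2.

1/2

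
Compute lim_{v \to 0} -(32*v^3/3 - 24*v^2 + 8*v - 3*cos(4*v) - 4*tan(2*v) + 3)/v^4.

Substitution gives 0/0; apply L'Hôpital's rule 4 times.
After differentiating numerator and denominator 4 times the quotient is (-768*cos(4*v) - 1536*tan(2*v)^5 - 2560*tan(2*v)^3 - 1024*tan(2*v))/(-24); at v = 0 this is 32.

32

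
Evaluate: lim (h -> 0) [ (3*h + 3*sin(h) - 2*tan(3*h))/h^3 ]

Substitution gives 0/0; apply L'Hôpital's rule 3 times.
After differentiating numerator and denominator 3 times the quotient is (-3*cos(h) - 324*tan(3*h)^4 - 432*tan(3*h)^2 - 108)/(6); at h = 0 this is -37/2.

-37/2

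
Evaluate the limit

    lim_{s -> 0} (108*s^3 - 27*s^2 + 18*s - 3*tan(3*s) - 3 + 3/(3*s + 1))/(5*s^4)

243/5

Substitution gives 0/0; apply L'Hôpital's rule 4 times.
After differentiating numerator and denominator 4 times the quotient is (1944*tan(3*s)/cos(3*s)^2 - 5832*tan(3*s)/cos(3*s)^4 + 5832/(3*s + 1)^5)/(120); at s = 0 this is 243/5.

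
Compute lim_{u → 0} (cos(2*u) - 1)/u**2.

Direct substitution gives 0/0.
Apply L'Hôpital: lim (-2*sin(2*u))/(2*u), still 0/0.
After 2 applications of L'Hôpital's rule the quotient is (-4*cos(2*u))/(2); substituting u = 0 gives -2.

-2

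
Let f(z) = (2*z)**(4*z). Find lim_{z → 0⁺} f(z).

Base → 0⁺ and exponent → 0⁺: a 0^0 form.
Take logs: 4z·ln(2z). This is 0·(−∞); rewriting as ln(2z)/(1/(4z)) and applying L'Hôpital gives 0.
Hence the limit is e^0 = 1.

1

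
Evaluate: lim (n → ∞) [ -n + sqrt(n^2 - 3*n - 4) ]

-3/2

This has the form ∞ − ∞. Multiply and divide by the conjugate √(n^2 - 3*n - 4) + n.
That gives (-3n - 4) / (√(n^2 - 3*n - 4) + n).
Divide numerator and denominator by n: the limit is -3/(2·1) = -3/2.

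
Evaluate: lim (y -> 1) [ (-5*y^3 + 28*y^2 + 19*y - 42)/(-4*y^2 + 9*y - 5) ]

Direct substitution gives 0/0, so factor. Both numerator and denominator have (y - 1) as a factor.
After cancelling, the expression reduces to (-5*y^2 + 23*y + 42)/(5 - 4*y).
Substituting y = 1 gives 60.

60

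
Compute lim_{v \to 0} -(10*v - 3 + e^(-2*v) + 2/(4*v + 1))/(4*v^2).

-17/2

Substitution gives 0/0; apply L'Hôpital's rule 2 times.
After differentiating numerator and denominator 2 times the quotient is (4*e^(-2*v) + 64/(4*v + 1)^3)/(-8); at v = 0 this is -17/2.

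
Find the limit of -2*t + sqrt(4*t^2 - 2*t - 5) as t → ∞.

-1/2

An ∞ − ∞ form. Rationalising with the conjugate, the difference becomes (-2t - 5) / (√(4*t^2 - 2*t - 5) + 2t).
For large t the denominator behaves like 2·2t, so the quotient tends to -2/4 = -1/2.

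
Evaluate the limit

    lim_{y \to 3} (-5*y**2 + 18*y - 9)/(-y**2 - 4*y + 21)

Since y = 3 makes numerator and denominator zero, (y - 3) divides both.
Cancelling it gives (3 - 5*y)/(-y - 7); now plug in y = 3 to get 6/5.

6/5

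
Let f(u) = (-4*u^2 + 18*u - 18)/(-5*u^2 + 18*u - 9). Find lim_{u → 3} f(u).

Direct substitution gives 0/0, so factor. Both numerator and denominator have (u - 3) as a factor.
After cancelling, the expression reduces to (6 - 4*u)/(3 - 5*u).
Substituting u = 3 gives 1/2.

1/2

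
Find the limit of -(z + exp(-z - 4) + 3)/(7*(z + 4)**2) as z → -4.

-1/14

Direct substitution gives 0/0.
Apply L'Hôpital: lim (1 - e^(-z - 4))/(-14*z - 56), still 0/0.
After 2 applications of L'Hôpital's rule the quotient is (e^(-z - 4))/(-14); substituting z = -4 gives -1/14.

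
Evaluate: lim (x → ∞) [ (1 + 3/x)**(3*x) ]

e^(9)

Let L be the limit and take ln: ln L = lim (3x)·ln(1 + 3/x) = lim (3x)·(3/x + O(1/x²)) = 9.
Hence L = e^(9).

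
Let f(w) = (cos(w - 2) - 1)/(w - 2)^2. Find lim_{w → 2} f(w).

-1/2

Direct substitution gives 0/0.
Apply L'Hôpital: lim (-sin(w - 2))/(2*w - 4), still 0/0.
After 2 applications of L'Hôpital's rule the quotient is (-cos(w - 2))/(2); substituting w = 2 gives -1/2.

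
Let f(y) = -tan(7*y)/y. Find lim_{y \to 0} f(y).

-7

Substitution gives 0/0.
Since tan(u)/u → 1 as u → 0, tan(7y)/(7y) → 1 and the limit is 7/(-1) = -7.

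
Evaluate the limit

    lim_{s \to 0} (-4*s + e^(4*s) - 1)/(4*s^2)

2

Direct substitution gives 0/0.
Apply L'Hôpital: lim (4*e^(4*s) - 4)/(8*s), still 0/0.
After 2 applications of L'Hôpital's rule the quotient is (16*e^(4*s))/(8); substituting s = 0 gives 2.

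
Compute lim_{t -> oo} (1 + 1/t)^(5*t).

Let L be the limit and take ln: ln L = lim (5t)·ln(1 + 1/t) = lim (5t)·(1/t + O(1/t²)) = 5.
Hence L = e^(5).

e^(5)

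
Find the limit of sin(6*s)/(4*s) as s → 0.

3/2

Substitution gives 0/0.
Write it as (6/4)·sin(6s)/(6s); since sin(u)/u → 1, the limit is 3/2.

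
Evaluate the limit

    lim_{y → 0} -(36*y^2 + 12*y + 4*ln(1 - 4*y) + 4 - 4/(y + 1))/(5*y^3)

244/15

Substitution gives 0/0; apply L'Hôpital's rule 3 times.
After differentiating numerator and denominator 3 times the quotient is (512/(4*y - 1)^3 + 24/(y + 1)^4)/(-30); at y = 0 this is 244/15.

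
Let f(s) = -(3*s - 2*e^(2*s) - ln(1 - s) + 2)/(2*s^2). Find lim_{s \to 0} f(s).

Substitution gives 0/0; apply L'Hôpital's rule 2 times.
After differentiating numerator and denominator 2 times the quotient is (-8*e^(2*s) + (s - 1)^(-2))/(-4); at s = 0 this is 7/4.

7/4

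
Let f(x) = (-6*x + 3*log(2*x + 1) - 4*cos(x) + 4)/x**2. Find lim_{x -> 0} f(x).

Substitution gives 0/0 (the numerator vanishes to order 2).
Expand each term to order x^2: the coefficient of x^2 in 3·ln(1 + 2x) is -6 and in -4·cos(x) is 2.
Lower-order terms cancel with the polynomial part, so the numerator is (-4)·x^2 + o(x^2), and the limit is (-4)/(1) = -4.

-4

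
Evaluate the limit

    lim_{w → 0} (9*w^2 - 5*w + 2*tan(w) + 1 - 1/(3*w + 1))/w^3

83/3

Substitution gives 0/0 (the numerator vanishes to order 3).
Expand each term to order w^3: the coefficient of w^3 in 2·tan(w) is 2/3 and in −1/(1 + 3w) is 27.
Lower-order terms cancel with the polynomial part, so the numerator is (83/3)·w^3 + o(w^3), and the limit is (83/3)/(1) = 83/3.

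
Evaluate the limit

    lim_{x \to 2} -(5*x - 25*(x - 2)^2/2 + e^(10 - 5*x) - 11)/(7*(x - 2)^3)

125/42

Direct substitution gives 0/0.
Apply L'Hôpital: lim (-25*x - 5*e^(10 - 5*x) + 55)/(-21*(x - 2)^2), still 0/0.
Apply L'Hôpital: lim (25*e^(10 - 5*x) - 25)/(84 - 42*x), still 0/0.
After 3 applications of L'Hôpital's rule the quotient is (-125*e^(10 - 5*x))/(-42); substituting x = 2 gives 125/42.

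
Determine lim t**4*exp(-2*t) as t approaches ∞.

Write as t^4/e^{2t}, an ∞/∞ form.
Exponential growth dominates any polynomial, so repeated L'Hôpital (or the standard result) gives 0.

0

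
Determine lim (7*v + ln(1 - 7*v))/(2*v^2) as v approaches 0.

Direct substitution gives 0/0.
Apply L'Hôpital: lim (7 - 7/(1 - 7*v))/(4*v), still 0/0.
After 2 applications of L'Hôpital's rule the quotient is (-49/(1 - 7*v)^2)/(4); substituting v = 0 gives -49/4.

-49/4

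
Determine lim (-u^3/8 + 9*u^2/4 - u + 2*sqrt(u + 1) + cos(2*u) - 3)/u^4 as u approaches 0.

Substitution gives 0/0 (the numerator vanishes to order 4).
Expand each term to order u^4: the coefficient of u^4 in cos(2u) is 2/3 and in 2·√(1 + u) is -5/64.
Lower-order terms cancel with the polynomial part, so the numerator is (113/192)·u^4 + o(u^4), and the limit is (113/192)/(1) = 113/192.

113/192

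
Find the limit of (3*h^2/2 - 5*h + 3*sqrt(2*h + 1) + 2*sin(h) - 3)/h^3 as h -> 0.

7/6

Substitution gives 0/0 (the numerator vanishes to order 3).
Expand each term to order h^3: the coefficient of h^3 in 3·√(1 + 2h) is 3/2 and in 2·sin(h) is -1/3.
Lower-order terms cancel with the polynomial part, so the numerator is (7/6)·h^3 + o(h^3), and the limit is (7/6)/(1) = 7/6.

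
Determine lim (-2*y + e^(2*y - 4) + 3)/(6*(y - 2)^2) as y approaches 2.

Direct substitution gives 0/0.
Apply L'Hôpital: lim (2*e^(2*y - 4) - 2)/(12*y - 24), still 0/0.
After 2 applications of L'Hôpital's rule the quotient is (4*e^(2*y - 4))/(12); substituting y = 2 gives 1/3.

1/3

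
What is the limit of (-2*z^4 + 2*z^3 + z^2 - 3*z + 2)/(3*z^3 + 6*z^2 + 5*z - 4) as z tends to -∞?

∞

The numerator has higher degree (4 > 3); the quotient behaves like (-2/(3))·z^1 for large |z|.
As z → −∞ this diverges to ∞.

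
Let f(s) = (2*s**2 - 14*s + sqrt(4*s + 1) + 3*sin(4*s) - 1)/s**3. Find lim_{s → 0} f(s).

Substitution gives 0/0 (the numerator vanishes to order 3).
Expand each term to order s^3: the coefficient of s^3 in √(1 + 4s) is 4 and in 3·sin(4s) is -32.
Lower-order terms cancel with the polynomial part, so the numerator is (-28)·s^3 + o(s^3), and the limit is (-28)/(1) = -28.

-28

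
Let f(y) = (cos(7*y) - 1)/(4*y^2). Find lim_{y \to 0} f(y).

Direct substitution gives 0/0.
Apply L'Hôpital: lim (-7*sin(7*y))/(8*y), still 0/0.
After 2 applications of L'Hôpital's rule the quotient is (-49*cos(7*y))/(8); substituting y = 0 gives -49/8.

-49/8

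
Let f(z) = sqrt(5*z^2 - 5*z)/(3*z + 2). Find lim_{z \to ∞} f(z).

√(5)/3

For large |z|, √(5*z^2 - 5*z) ≈ √5·|z| and the denominator ≈ 3z.
Since z → +∞, |z| = z, giving √5/(3) = √(5)/3.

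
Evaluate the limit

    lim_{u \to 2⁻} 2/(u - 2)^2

As u → 2⁻, (u - 2) → 0⁻, so (u - 2)^2 → 0⁺ and 2/(u - 2)^2 → ∞.

∞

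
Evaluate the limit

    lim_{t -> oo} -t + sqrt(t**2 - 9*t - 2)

-9/2

An ∞ − ∞ form. Rationalising with the conjugate, the difference becomes (-9t - 2) / (√(t^2 - 9*t - 2) + t).
For large t the denominator behaves like 2·t, so the quotient tends to -9/2 = -9/2.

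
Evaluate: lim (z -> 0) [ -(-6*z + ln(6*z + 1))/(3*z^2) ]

6

Direct substitution gives 0/0.
Apply L'Hôpital: lim (-6 + 6/(6*z + 1))/(-6*z), still 0/0.
After 2 applications of L'Hôpital's rule the quotient is (-36/(6*z + 1)^2)/(-6); substituting z = 0 gives 6.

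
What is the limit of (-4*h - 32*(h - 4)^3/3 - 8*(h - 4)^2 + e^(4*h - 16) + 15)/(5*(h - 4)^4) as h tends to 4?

32/15

Direct substitution gives 0/0.
Apply L'Hôpital: lim (-16*h - 32*(h - 4)^2 + 4*e^(4*h - 16) + 60)/(20*(h - 4)^3), still 0/0.
Apply L'Hôpital: lim (-64*h + 16*e^(4*h - 16) + 240)/(60*(h - 4)^2), still 0/0.
Apply L'Hôpital: lim (64*e^(4*h - 16) - 64)/(120*h - 480), still 0/0.
After 4 applications of L'Hôpital's rule the quotient is (256*e^(4*h - 16))/(120); substituting h = 4 gives 32/15.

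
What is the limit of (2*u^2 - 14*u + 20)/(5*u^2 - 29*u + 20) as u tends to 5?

Direct substitution gives 0/0, so factor. Both numerator and denominator have (u - 5) as a factor.
After cancelling, the expression reduces to (2*u - 4)/(5*u - 4).
Substituting u = 5 gives 2/7.

2/7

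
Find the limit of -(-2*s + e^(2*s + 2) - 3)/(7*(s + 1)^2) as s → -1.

Direct substitution gives 0/0.
Apply L'Hôpital: lim (2*e^(2*s + 2) - 2)/(-14*s - 14), still 0/0.
After 2 applications of L'Hôpital's rule the quotient is (4*e^(2*s + 2))/(-14); substituting s = -1 gives -2/7.

-2/7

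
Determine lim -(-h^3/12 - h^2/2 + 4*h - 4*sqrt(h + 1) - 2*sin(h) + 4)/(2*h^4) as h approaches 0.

-5/64

Substitution gives 0/0 (the numerator vanishes to order 4).
Expand each term to order h^4: the coefficient of h^4 in -4·√(1 + h) is 5/32 and in -2·sin(h) is 0.
Lower-order terms cancel with the polynomial part, so the numerator is (5/32)·h^4 + o(h^4), and the limit is (5/32)/(-2) = -5/64.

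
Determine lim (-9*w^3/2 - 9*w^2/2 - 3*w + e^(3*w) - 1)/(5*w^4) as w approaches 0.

27/40

Direct substitution gives 0/0.
Apply L'Hôpital: lim (-27*w^2/2 - 9*w + 3*e^(3*w) - 3)/(20*w^3), still 0/0.
Apply L'Hôpital: lim (-27*w + 9*e^(3*w) - 9)/(60*w^2), still 0/0.
Apply L'Hôpital: lim (27*e^(3*w) - 27)/(120*w), still 0/0.
After 4 applications of L'Hôpital's rule the quotient is (81*e^(3*w))/(120); substituting w = 0 gives 27/40.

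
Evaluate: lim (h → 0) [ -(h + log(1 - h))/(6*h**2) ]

1/12

Direct substitution gives 0/0.
Apply L'Hôpital: lim (1 - 1/(1 - h))/(-12*h), still 0/0.
After 2 applications of L'Hôpital's rule the quotient is (-1/(1 - h)^2)/(-12); substituting h = 0 gives 1/12.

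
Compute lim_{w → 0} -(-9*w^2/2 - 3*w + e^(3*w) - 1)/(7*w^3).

Direct substitution gives 0/0.
Apply L'Hôpital: lim (-9*w + 3*e^(3*w) - 3)/(-21*w^2), still 0/0.
Apply L'Hôpital: lim (9*e^(3*w) - 9)/(-42*w), still 0/0.
After 3 applications of L'Hôpital's rule the quotient is (27*e^(3*w))/(-42); substituting w = 0 gives -9/14.

-9/14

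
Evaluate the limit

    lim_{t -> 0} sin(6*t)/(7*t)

6/7

Substitution gives 0/0.
Write it as (6/7)·sin(6t)/(6t); since sin(u)/u → 1, the limit is 6/7.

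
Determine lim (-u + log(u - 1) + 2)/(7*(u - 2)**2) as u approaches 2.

-1/14

Direct substitution gives 0/0.
Apply L'Hôpital: lim (-1 + 1/(u - 1))/(14*u - 28), still 0/0.
After 2 applications of L'Hôpital's rule the quotient is (-1/(u - 1)^2)/(14); substituting u = 2 gives -1/14.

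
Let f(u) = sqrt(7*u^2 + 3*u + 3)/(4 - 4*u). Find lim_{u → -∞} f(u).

√(7)/4

For large |u|, √(7*u^2 + 3*u + 3) ≈ √7·|u| and the denominator ≈ -4u.
Since u → −∞, |u| = −u, giving −√7/(-4) = √(7)/4.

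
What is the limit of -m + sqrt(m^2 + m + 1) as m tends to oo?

1/2

An ∞ − ∞ form. Rationalising with the conjugate, the difference becomes (m + 1) / (√(m^2 + m + 1) + m).
For large m the denominator behaves like 2·m, so the quotient tends to 1/2 = 1/2.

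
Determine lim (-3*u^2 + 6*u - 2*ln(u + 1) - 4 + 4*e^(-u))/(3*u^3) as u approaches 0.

-4/9

Substitution gives 0/0 (the numerator vanishes to order 3).
Expand each term to order u^3: the coefficient of u^3 in 4·e^(-u) is -2/3 and in -2·ln(1 + u) is -2/3.
Lower-order terms cancel with the polynomial part, so the numerator is (-4/3)·u^3 + o(u^3), and the limit is (-4/3)/(3) = -4/9.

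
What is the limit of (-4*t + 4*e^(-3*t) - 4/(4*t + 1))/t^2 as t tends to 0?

-46

Substitution gives 0/0 (the numerator vanishes to order 2).
Expand each term to order t^2: the coefficient of t^2 in 4·e^(-3t) is 18 and in -4·1/(1 + 4t) is -64.
Lower-order terms cancel with the polynomial part, so the numerator is (-46)·t^2 + o(t^2), and the limit is (-46)/(1) = -46.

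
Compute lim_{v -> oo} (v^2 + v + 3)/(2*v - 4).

∞

The numerator has higher degree (2 > 1); the quotient behaves like (1/(2))·v^1 for large |v|.
As v → +∞ this diverges to ∞.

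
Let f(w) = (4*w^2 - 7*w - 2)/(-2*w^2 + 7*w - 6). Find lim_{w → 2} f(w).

Since w = 2 makes numerator and denominator zero, (w - 2) divides both.
Cancelling it gives (4*w + 1)/(3 - 2*w); now plug in w = 2 to get -9.

-9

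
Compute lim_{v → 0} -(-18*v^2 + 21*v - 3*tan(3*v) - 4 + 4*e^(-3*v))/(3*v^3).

Substitution gives 0/0; apply L'Hôpital's rule 3 times.
After differentiating numerator and denominator 3 times the quotient is (54*(12*(cos(6*v) - 2)*e^(3*v)/(cos(6*v) + 1)^2 - 2)*e^(-3*v))/(-18); at v = 0 this is 15.

15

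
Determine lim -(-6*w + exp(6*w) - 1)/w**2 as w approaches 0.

-18

Direct substitution gives 0/0.
Apply L'Hôpital: lim (6*e^(6*w) - 6)/(-2*w), still 0/0.
After 2 applications of L'Hôpital's rule the quotient is (36*e^(6*w))/(-2); substituting w = 0 gives -18.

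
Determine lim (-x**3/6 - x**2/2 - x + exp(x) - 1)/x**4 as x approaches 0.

1/24

Direct substitution gives 0/0.
Apply L'Hôpital: lim (-x^2/2 - x + e^(x) - 1)/(4*x^3), still 0/0.
Apply L'Hôpital: lim (-x + e^(x) - 1)/(12*x^2), still 0/0.
Apply L'Hôpital: lim (e^(x) - 1)/(24*x), still 0/0.
After 4 applications of L'Hôpital's rule the quotient is (e^(x))/(24); substituting x = 0 gives 1/24.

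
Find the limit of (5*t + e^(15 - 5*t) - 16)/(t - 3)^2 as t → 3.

Direct substitution gives 0/0.
Apply L'Hôpital: lim (5 - 5*e^(15 - 5*t))/(2*t - 6), still 0/0.
After 2 applications of L'Hôpital's rule the quotient is (25*e^(15 - 5*t))/(2); substituting t = 3 gives 25/2.

25/2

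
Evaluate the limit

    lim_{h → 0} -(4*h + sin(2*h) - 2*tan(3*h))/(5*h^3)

Substitution gives 0/0 (the numerator vanishes to order 3).
Expand each term to order h^3: the coefficient of h^3 in -2·tan(3h) is -18 and in sin(2h) is -4/3.
Lower-order terms cancel with the polynomial part, so the numerator is (-58/3)·h^3 + o(h^3), and the limit is (-58/3)/(-5) = 58/15.

58/15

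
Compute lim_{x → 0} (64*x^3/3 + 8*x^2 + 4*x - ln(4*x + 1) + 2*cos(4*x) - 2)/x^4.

256/3

Substitution gives 0/0; apply L'Hôpital's rule 4 times.
After differentiating numerator and denominator 4 times the quotient is (512*cos(4*x) + 1536/(4*x + 1)^4)/(24); at x = 0 this is 256/3.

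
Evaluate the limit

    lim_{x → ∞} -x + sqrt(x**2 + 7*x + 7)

This has the form ∞ − ∞. Multiply and divide by the conjugate √(x^2 + 7*x + 7) + x.
That gives (7x + 7) / (√(x^2 + 7*x + 7) + x).
Divide numerator and denominator by x: the limit is 7/(2·1) = 7/2.

7/2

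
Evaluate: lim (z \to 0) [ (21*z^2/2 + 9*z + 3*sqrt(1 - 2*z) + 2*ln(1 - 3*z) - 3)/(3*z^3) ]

Substitution gives 0/0; apply L'Hôpital's rule 3 times.
After differentiating numerator and denominator 3 times the quotient is (108/(3*z - 1)^3 - 9/(1 - 2*z)^(5/2))/(18); at z = 0 this is -13/2.

-13/2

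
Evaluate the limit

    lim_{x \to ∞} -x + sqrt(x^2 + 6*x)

This has the form ∞ − ∞. Multiply and divide by the conjugate √(x^2 + 6*x) + x.
That gives (6x) / (√(x^2 + 6*x) + x).
Divide numerator and denominator by x: the limit is 6/(2·1) = 3.

3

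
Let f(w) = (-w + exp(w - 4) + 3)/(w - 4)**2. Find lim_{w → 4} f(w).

1/2

Direct substitution gives 0/0.
Apply L'Hôpital: lim (e^(w - 4) - 1)/(2*w - 8), still 0/0.
After 2 applications of L'Hôpital's rule the quotient is (e^(w - 4))/(2); substituting w = 4 gives 1/2.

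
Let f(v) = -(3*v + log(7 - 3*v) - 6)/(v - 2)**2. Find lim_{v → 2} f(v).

9/2

Direct substitution gives 0/0.
Apply L'Hôpital: lim (3 - 3/(7 - 3*v))/(4 - 2*v), still 0/0.
After 2 applications of L'Hôpital's rule the quotient is (-9/(7 - 3*v)^2)/(-2); substituting v = 2 gives 9/2.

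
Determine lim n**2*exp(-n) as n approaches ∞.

Write as n^2/e^{1n}, an ∞/∞ form.
Exponential growth dominates any polynomial, so repeated L'Hôpital (or the standard result) gives 0.

0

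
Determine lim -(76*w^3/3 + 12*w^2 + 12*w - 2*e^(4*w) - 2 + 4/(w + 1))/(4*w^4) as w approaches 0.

Substitution gives 0/0; apply L'Hôpital's rule 4 times.
After differentiating numerator and denominator 4 times the quotient is (-512*e^(4*w) + 96/(w + 1)^5)/(-96); at w = 0 this is 13/3.

13/3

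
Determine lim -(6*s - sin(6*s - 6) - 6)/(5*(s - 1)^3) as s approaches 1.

-36/5

Direct substitution gives 0/0.
Apply L'Hôpital: lim (6 - 6*cos(6*s - 6))/(-15*(s - 1)^2), still 0/0.
Apply L'Hôpital: lim (36*sin(6*s - 6))/(30 - 30*s), still 0/0.
After 3 applications of L'Hôpital's rule the quotient is (216*cos(6*s - 6))/(-30); substituting s = 1 gives -36/5.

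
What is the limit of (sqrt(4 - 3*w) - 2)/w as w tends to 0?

-3/4

A 0/0 form; rationalise with √(4 - 3w) + √4. This collapses the numerator to -3w, leaving -3/(√(4 - 3w) + √4) → -3/(2√4) = -3/4.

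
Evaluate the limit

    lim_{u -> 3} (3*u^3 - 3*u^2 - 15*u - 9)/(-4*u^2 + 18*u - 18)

Since u = 3 makes numerator and denominator zero, (u - 3) divides both.
Cancelling it gives (3*u^2 + 6*u + 3)/(6 - 4*u); now plug in u = 3 to get -8.

-8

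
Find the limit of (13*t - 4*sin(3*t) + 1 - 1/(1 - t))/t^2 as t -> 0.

-1

Substitution gives 0/0; apply L'Hôpital's rule 2 times.
After differentiating numerator and denominator 2 times the quotient is (36*sin(3*t) + 2/(t - 1)^3)/(2); at t = 0 this is -1.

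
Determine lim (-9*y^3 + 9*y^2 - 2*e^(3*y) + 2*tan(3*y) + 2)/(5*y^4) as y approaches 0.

-27/20

Substitution gives 0/0 (the numerator vanishes to order 4).
Expand each term to order y^4: the coefficient of y^4 in 2·tan(3y) is 0 and in -2·e^(3y) is -27/4.
Lower-order terms cancel with the polynomial part, so the numerator is (-27/4)·y^4 + o(y^4), and the limit is (-27/4)/(5) = -27/20.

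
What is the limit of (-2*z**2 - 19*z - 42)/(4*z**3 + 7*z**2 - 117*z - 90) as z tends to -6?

Direct substitution gives 0/0, so factor. Both numerator and denominator have (z + 6) as a factor.
After cancelling, the expression reduces to (-2*z - 7)/(4*z^2 - 17*z - 15).
Substituting z = -6 gives 5/231.

5/231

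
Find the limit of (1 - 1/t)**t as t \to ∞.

e^(-1)

Write it as [(1 - 1/t)^t]^(1) · (1 - 1/t)^(0). The bracketed term tends to e^(-1) and the second factor to 1, so the limit is e^(-1).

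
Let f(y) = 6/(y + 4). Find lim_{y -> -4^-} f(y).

As y → -4⁻, (y + 4) → 0⁻, so (y + 4)^1 → 0⁻ and 6/(y + 4)^1 → -∞.

-∞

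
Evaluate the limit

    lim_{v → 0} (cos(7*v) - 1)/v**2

Direct substitution gives 0/0.
Apply L'Hôpital: lim (-7*sin(7*v))/(2*v), still 0/0.
After 2 applications of L'Hôpital's rule the quotient is (-49*cos(7*v))/(2); substituting v = 0 gives -49/2.

-49/2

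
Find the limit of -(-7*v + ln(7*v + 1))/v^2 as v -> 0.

Direct substitution gives 0/0.
Apply L'Hôpital: lim (-7 + 7/(7*v + 1))/(-2*v), still 0/0.
After 2 applications of L'Hôpital's rule the quotient is (-49/(7*v + 1)^2)/(-2); substituting v = 0 gives 49/2.

49/2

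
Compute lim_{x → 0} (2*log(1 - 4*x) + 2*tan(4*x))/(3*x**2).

Substitution gives 0/0; apply L'Hôpital's rule 2 times.
After differentiating numerator and denominator 2 times the quotient is (64*tan(4*x)/cos(4*x)^2 - 32/(4*x - 1)^2)/(6); at x = 0 this is -16/3.

-16/3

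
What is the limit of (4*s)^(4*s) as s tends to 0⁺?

Base → 0⁺ and exponent → 0⁺: a 0^0 form.
Take logs: 4s·ln(4s). This is 0·(−∞); rewriting as ln(4s)/(1/(4s)) and applying L'Hôpital gives 0.
Hence the limit is e^0 = 1.

1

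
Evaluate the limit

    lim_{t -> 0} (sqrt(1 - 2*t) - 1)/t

-1

Substitution gives 0/0. Multiply numerator and denominator by the conjugate √(1 - 2t) + √1.
The numerator becomes (1 - 2t) − 1 = -2t, so the expression simplifies to -2/(√(1 - 2t) + √1).
Letting t → 0 gives -2/(2√1) = -1.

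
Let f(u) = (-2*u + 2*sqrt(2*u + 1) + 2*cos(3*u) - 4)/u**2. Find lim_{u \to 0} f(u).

-10

Substitution gives 0/0 (the numerator vanishes to order 2).
Expand each term to order u^2: the coefficient of u^2 in 2·√(1 + 2u) is -1 and in 2·cos(3u) is -9.
Lower-order terms cancel with the polynomial part, so the numerator is (-10)·u^2 + o(u^2), and the limit is (-10)/(1) = -10.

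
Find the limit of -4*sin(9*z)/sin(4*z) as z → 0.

-9

Substitution gives 0/0.
Divide numerator and denominator by z: sin(9z)/z → 9 and sin(4z)/z → 4, so the limit is -4·9/4 = -9.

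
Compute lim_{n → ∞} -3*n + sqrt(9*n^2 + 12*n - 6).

This has the form ∞ − ∞. Multiply and divide by the conjugate √(9*n^2 + 12*n - 6) + 3n.
That gives (12n - 6) / (√(9*n^2 + 12*n - 6) + 3n).
Divide numerator and denominator by n: the limit is 12/(2·3) = 2.

2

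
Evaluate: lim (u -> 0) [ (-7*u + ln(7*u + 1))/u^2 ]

-49/2

Direct substitution gives 0/0.
Apply L'Hôpital: lim (-7 + 7/(7*u + 1))/(2*u), still 0/0.
After 2 applications of L'Hôpital's rule the quotient is (-49/(7*u + 1)^2)/(2); substituting u = 0 gives -49/2.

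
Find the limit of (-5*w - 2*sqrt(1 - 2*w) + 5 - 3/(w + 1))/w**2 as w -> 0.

Substitution gives 0/0; apply L'Hôpital's rule 2 times.
After differentiating numerator and denominator 2 times the quotient is (-6/(w + 1)^3 + 2/(1 - 2*w)^(3/2))/(2); at w = 0 this is -2.

-2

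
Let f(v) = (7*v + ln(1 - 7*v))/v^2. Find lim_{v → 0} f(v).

-49/2

Direct substitution gives 0/0.
Apply L'Hôpital: lim (7 - 7/(1 - 7*v))/(2*v), still 0/0.
After 2 applications of L'Hôpital's rule the quotient is (-49/(1 - 7*v)^2)/(2); substituting v = 0 gives -49/2.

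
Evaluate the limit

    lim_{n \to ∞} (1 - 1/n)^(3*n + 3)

The base → 1 and the exponent → ∞: a 1^∞ form.
Take logarithms: (3n + 3)·ln(1 - 1/n). Since ln(1+u) ~ u for small u, this behaves like (3n)·(-1/n) → -3.
So the limit is e^(-3).

e^(-3)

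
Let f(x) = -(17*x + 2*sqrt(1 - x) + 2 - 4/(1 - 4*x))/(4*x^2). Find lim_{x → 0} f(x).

Substitution gives 0/0 (the numerator vanishes to order 2).
Expand each term to order x^2: the coefficient of x^2 in -4·1/(1 - 4x) is -64 and in 2·√(1 - x) is -1/4.
Lower-order terms cancel with the polynomial part, so the numerator is (-257/4)·x^2 + o(x^2), and the limit is (-257/4)/(-4) = 257/16.

257/16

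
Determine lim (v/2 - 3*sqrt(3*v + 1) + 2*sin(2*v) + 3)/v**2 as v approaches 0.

27/8

Substitution gives 0/0; apply L'Hôpital's rule 2 times.
After differentiating numerator and denominator 2 times the quotient is (-8*sin(2*v) + 27/(4*(3*v + 1)^(3/2)))/(2); at v = 0 this is 27/8.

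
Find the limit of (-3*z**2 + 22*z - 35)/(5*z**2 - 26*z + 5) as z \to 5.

-1/3

Since z = 5 makes numerator and denominator zero, (z - 5) divides both.
Cancelling it gives (7 - 3*z)/(5*z - 1); now plug in z = 5 to get -1/3.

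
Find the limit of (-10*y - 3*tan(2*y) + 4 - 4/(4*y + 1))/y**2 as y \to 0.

Substitution gives 0/0 (the numerator vanishes to order 2).
Expand each term to order y^2: the coefficient of y^2 in -3·tan(2y) is 0 and in -4·1/(1 + 4y) is -64.
Lower-order terms cancel with the polynomial part, so the numerator is (-64)·y^2 + o(y^2), and the limit is (-64)/(1) = -64.

-64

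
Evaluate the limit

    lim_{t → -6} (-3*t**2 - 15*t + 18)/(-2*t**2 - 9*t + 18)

7/5

Direct substitution gives 0/0, so factor. Both numerator and denominator have (t + 6) as a factor.
After cancelling, the expression reduces to (3 - 3*t)/(3 - 2*t).
Substituting t = -6 gives 7/5.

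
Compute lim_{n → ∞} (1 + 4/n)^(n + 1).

Let L be the limit and take ln: ln L = lim (n + 1)·ln(1 + 4/n) = lim (n + 1)·(4/n + O(1/n²)) = 4.
Hence L = e^(4).

e^(4)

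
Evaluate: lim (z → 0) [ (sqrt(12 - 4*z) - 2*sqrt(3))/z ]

A 0/0 form; rationalise with √(12 - 4z) + √12. This collapses the numerator to -4z, leaving -4/(√(12 - 4z) + √12) → -4/(2√12) = -√(3)/3.

-√(3)/3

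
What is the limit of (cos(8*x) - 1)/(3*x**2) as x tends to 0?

-32/3

Direct substitution gives 0/0.
Apply L'Hôpital: lim (-8*sin(8*x))/(6*x), still 0/0.
After 2 applications of L'Hôpital's rule the quotient is (-64*cos(8*x))/(6); substituting x = 0 gives -32/3.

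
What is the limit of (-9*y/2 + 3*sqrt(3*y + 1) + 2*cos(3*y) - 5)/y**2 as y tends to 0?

-99/8

Substitution gives 0/0 (the numerator vanishes to order 2).
Expand each term to order y^2: the coefficient of y^2 in 3·√(1 + 3y) is -27/8 and in 2·cos(3y) is -9.
Lower-order terms cancel with the polynomial part, so the numerator is (-99/8)·y^2 + o(y^2), and the limit is (-99/8)/(1) = -99/8.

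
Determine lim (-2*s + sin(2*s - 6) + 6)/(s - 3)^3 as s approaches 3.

Direct substitution gives 0/0.
Apply L'Hôpital: lim (2*cos(2*s - 6) - 2)/(3*(s - 3)^2), still 0/0.
Apply L'Hôpital: lim (-4*sin(2*s - 6))/(6*s - 18), still 0/0.
After 3 applications of L'Hôpital's rule the quotient is (-8*cos(2*s - 6))/(6); substituting s = 3 gives -4/3.

-4/3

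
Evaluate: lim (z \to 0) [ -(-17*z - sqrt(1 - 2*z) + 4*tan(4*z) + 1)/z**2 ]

-1/2

Substitution gives 0/0; apply L'Hôpital's rule 2 times.
After differentiating numerator and denominator 2 times the quotient is (128*tan(4*z)/cos(4*z)^2 + (1 - 2*z)^(-3/2))/(-2); at z = 0 this is -1/2.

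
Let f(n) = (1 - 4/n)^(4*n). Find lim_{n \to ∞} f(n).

Write it as [(1 - 4/n)^n]^(4) · (1 - 4/n)^(0). The bracketed term tends to e^(-4) and the second factor to 1, so the limit is e^(-16).

e^(-16)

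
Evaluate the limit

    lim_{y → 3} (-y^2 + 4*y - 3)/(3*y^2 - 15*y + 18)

-2/3

Direct substitution gives 0/0, so factor. Both numerator and denominator have (y - 3) as a factor.
After cancelling, the expression reduces to (1 - y)/(3*y - 6).
Substituting y = 3 gives -2/3.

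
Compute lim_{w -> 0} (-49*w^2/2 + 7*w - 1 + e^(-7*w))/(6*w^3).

-343/36

Direct substitution gives 0/0.
Apply L'Hôpital: lim (-49*w + 7 - 7*e^(-7*w))/(18*w^2), still 0/0.
Apply L'Hôpital: lim (-49 + 49*e^(-7*w))/(36*w), still 0/0.
After 3 applications of L'Hôpital's rule the quotient is (-343*e^(-7*w))/(36); substituting w = 0 gives -343/36.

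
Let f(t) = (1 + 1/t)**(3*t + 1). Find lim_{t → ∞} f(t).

e^(3)

Write it as [(1 + 1/t)^t]^(3) · (1 + 1/t)^(1). The bracketed term tends to e^(1) and the second factor to 1, so the limit is e^(3).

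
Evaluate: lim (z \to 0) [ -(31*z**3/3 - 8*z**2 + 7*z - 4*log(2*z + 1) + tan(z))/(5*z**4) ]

-16/5

Substitution gives 0/0 (the numerator vanishes to order 4).
Expand each term to order z^4: the coefficient of z^4 in tan(z) is 0 and in -4·ln(1 + 2z) is 16.
Lower-order terms cancel with the polynomial part, so the numerator is (16)·z^4 + o(z^4), and the limit is (16)/(-5) = -16/5.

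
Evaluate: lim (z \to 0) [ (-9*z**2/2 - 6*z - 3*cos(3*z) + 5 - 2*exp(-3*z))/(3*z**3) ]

3

Substitution gives 0/0; apply L'Hôpital's rule 3 times.
After differentiating numerator and denominator 3 times the quotient is (-81*sin(3*z) + 54*e^(-3*z))/(18); at z = 0 this is 3.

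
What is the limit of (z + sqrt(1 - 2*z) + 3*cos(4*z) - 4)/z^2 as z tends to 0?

-49/2

Substitution gives 0/0; apply L'Hôpital's rule 2 times.
After differentiating numerator and denominator 2 times the quotient is (-48*cos(4*z) - 1/(1 - 2*z)^(3/2))/(2); at z = 0 this is -49/2.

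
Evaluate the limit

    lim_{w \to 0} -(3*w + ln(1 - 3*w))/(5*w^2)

Direct substitution gives 0/0.
Apply L'Hôpital: lim (3 - 3/(1 - 3*w))/(-10*w), still 0/0.
After 2 applications of L'Hôpital's rule the quotient is (-9/(1 - 3*w)^2)/(-10); substituting w = 0 gives 9/10.

9/10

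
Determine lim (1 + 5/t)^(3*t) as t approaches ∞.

e^(15)

Let L be the limit and take ln: ln L = lim (3t)·ln(1 + 5/t) = lim (3t)·(5/t + O(1/t²)) = 15.
Hence L = e^(15).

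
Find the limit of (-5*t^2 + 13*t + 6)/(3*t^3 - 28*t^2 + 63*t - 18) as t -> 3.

17/24

Direct substitution gives 0/0, so factor. Both numerator and denominator have (t - 3) as a factor.
After cancelling, the expression reduces to (-5*t - 2)/(3*t^2 - 19*t + 6).
Substituting t = 3 gives 17/24.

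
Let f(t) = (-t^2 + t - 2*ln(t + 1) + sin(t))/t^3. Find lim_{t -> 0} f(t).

-5/6

Substitution gives 0/0; apply L'Hôpital's rule 3 times.
After differentiating numerator and denominator 3 times the quotient is (-cos(t) - 4/(t + 1)^3)/(6); at t = 0 this is -5/6.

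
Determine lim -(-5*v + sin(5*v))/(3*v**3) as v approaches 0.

Direct substitution gives 0/0.
Apply L'Hôpital: lim (5*cos(5*v) - 5)/(-9*v^2), still 0/0.
Apply L'Hôpital: lim (-25*sin(5*v))/(-18*v), still 0/0.
After 3 applications of L'Hôpital's rule the quotient is (-125*cos(5*v))/(-18); substituting v = 0 gives 125/18.

125/18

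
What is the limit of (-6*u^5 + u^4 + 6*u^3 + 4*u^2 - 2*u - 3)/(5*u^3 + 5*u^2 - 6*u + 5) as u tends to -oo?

-∞

The numerator has higher degree (5 > 3); the quotient behaves like (-6/(5))·u^2 for large |u|.
As u → −∞ this diverges to -∞.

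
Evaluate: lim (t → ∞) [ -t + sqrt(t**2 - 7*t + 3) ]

This has the form ∞ − ∞. Multiply and divide by the conjugate √(t^2 - 7*t + 3) + t.
That gives (-7t + 3) / (√(t^2 - 7*t + 3) + t).
Divide numerator and denominator by t: the limit is -7/(2·1) = -7/2.

-7/2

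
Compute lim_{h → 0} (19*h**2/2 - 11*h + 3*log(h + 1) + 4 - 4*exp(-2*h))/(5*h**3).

Substitution gives 0/0 (the numerator vanishes to order 3).
Expand each term to order h^3: the coefficient of h^3 in -4·e^(-2h) is 16/3 and in 3·ln(1 + h) is 1.
Lower-order terms cancel with the polynomial part, so the numerator is (19/3)·h^3 + o(h^3), and the limit is (19/3)/(5) = 19/15.

19/15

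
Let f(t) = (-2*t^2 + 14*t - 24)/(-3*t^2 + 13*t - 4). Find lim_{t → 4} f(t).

Since t = 4 makes numerator and denominator zero, (t - 4) divides both.
Cancelling it gives (6 - 2*t)/(1 - 3*t); now plug in t = 4 to get 2/11.

2/11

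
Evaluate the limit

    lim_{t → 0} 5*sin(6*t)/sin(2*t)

Substitution gives 0/0.
Divide numerator and denominator by t: sin(6t)/t → 6 and sin(2t)/t → 2, so the limit is 5·6/2 = 15.

15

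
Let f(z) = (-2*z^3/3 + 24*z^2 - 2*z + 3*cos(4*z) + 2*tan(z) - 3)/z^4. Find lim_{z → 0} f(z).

Substitution gives 0/0 (the numerator vanishes to order 4).
Expand each term to order z^4: the coefficient of z^4 in 3·cos(4z) is 32 and in 2·tan(z) is 0.
Lower-order terms cancel with the polynomial part, so the numerator is (32)·z^4 + o(z^4), and the limit is (32)/(1) = 32.

32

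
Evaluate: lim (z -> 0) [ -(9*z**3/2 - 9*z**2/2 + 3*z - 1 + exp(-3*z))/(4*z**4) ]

Direct substitution gives 0/0.
Apply L'Hôpital: lim (27*z^2/2 - 9*z + 3 - 3*e^(-3*z))/(-16*z^3), still 0/0.
Apply L'Hôpital: lim (27*z - 9 + 9*e^(-3*z))/(-48*z^2), still 0/0.
Apply L'Hôpital: lim (27 - 27*e^(-3*z))/(-96*z), still 0/0.
After 4 applications of L'Hôpital's rule the quotient is (81*e^(-3*z))/(-96); substituting z = 0 gives -27/32.

-27/32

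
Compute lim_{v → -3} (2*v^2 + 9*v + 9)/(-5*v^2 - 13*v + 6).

At v = -3 both the top and bottom vanish — a removable singularity. Factoring out (v + 3) from each leaves (2*v + 3)/(2 - 5*v), which at v = -3 equals -3/17.

-3/17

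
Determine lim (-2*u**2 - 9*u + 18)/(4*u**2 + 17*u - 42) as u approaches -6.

-15/31

At u = -6 both the top and bottom vanish — a removable singularity. Factoring out (u + 6) from each leaves (3 - 2*u)/(4*u - 7), which at u = -6 equals -15/31.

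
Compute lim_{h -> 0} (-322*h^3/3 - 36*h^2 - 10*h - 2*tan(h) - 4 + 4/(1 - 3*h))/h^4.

Substitution gives 0/0 (the numerator vanishes to order 4).
Expand each term to order h^4: the coefficient of h^4 in 4·1/(1 - 3h) is 324 and in -2·tan(h) is 0.
Lower-order terms cancel with the polynomial part, so the numerator is (324)·h^4 + o(h^4), and the limit is (324)/(1) = 324.

324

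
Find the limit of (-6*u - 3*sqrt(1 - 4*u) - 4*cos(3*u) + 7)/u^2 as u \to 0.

24

Substitution gives 0/0; apply L'Hôpital's rule 2 times.
After differentiating numerator and denominator 2 times the quotient is (36*cos(3*u) + 12/(1 - 4*u)^(3/2))/(2); at u = 0 this is 24.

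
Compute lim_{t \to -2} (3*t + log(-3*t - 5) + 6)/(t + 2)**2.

-9/2

Direct substitution gives 0/0.
Apply L'Hôpital: lim (3 - 3/(-3*t - 5))/(2*t + 4), still 0/0.
After 2 applications of L'Hôpital's rule the quotient is (-9/(-3*t - 5)^2)/(2); substituting t = -2 gives -9/2.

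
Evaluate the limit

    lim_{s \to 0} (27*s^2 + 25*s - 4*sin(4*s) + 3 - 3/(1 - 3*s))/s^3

Substitution gives 0/0; apply L'Hôpital's rule 3 times.
After differentiating numerator and denominator 3 times the quotient is (256*cos(4*s) - 486/(3*s - 1)^4)/(6); at s = 0 this is -115/3.

-115/3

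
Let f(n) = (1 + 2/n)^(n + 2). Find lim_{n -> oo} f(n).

The base → 1 and the exponent → ∞: a 1^∞ form.
Take logarithms: (n + 2)·ln(1 + 2/n). Since ln(1+u) ~ u for small u, this behaves like (n)·(2/n) → 2.
So the limit is e^(2).

e^(2)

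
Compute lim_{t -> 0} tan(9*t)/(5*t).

9/5

Substitution gives 0/0.
Since tan(u)/u → 1 as u → 0, tan(9t)/(9t) → 1 and the limit is 9/5.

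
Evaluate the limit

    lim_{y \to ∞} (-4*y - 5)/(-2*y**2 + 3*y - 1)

0

The denominator has degree 2 and the numerator degree 1. Dividing numerator and denominator by y^2 sends every term to 0 except the leading denominator term, so the limit is 0.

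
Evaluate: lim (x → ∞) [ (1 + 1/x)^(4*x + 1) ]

e^(4)

The base → 1 and the exponent → ∞: a 1^∞ form.
Take logarithms: (4x + 1)·ln(1 + 1/x). Since ln(1+u) ~ u for small u, this behaves like (4x)·(1/x) → 4.
So the limit is e^(4).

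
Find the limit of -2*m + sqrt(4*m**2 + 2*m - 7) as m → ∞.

1/2

This has the form ∞ − ∞. Multiply and divide by the conjugate √(4*m^2 + 2*m - 7) + 2m.
That gives (2m - 7) / (√(4*m^2 + 2*m - 7) + 2m).
Divide numerator and denominator by m: the limit is 2/(2·2) = 1/2.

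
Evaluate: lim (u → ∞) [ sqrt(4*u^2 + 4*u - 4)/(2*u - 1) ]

1

For large |u|, √(4*u^2 + 4*u - 4) ≈ √4·|u| and the denominator ≈ 2u.
Since u → +∞, |u| = u, giving √4/(2) = 1.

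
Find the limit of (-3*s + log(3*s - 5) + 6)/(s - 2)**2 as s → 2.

-9/2

Direct substitution gives 0/0.
Apply L'Hôpital: lim (-3 + 3/(3*s - 5))/(2*s - 4), still 0/0.
After 2 applications of L'Hôpital's rule the quotient is (-9/(3*s - 5)^2)/(2); substituting s = 2 gives -9/2.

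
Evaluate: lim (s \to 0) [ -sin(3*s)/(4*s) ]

-3/4

Substitution gives 0/0.
Write it as (3/(-4))·sin(3s)/(3s); since sin(u)/u → 1, the limit is -3/4.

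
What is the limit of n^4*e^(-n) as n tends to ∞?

0

Write as n^4/e^{1n}, an ∞/∞ form.
Exponential growth dominates any polynomial, so repeated L'Hôpital (or the standard result) gives 0.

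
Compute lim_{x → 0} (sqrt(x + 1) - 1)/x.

A 0/0 form; rationalise with √(1 + x) + √1. This collapses the numerator to x, leaving 1/(√(1 + x) + √1) → 1/(2√1) = 1/2.

1/2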